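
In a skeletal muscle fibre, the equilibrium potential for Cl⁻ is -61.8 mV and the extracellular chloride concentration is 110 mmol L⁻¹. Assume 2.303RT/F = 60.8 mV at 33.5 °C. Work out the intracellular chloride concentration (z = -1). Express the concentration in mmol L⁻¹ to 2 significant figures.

Nernst: E = (60.8/-1) · log₁₀([out]/[in]), so log₁₀([out]/[in]) = -61.8 × -1 / 60.8 = 1.0164.
[out]/[in] = 10^(1.0164) = 10.39.
[in] = 110 / 10.39 = 10.59 mmol L⁻¹.

11 mmol L⁻¹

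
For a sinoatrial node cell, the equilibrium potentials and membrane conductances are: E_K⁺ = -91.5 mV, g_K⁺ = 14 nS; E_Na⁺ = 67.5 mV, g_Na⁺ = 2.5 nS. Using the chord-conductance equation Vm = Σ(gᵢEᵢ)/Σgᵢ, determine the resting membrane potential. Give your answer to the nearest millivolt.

-67 mV

Σ gᵢEᵢ = 14·(-91.5) + 2.5·(67.5) = -1112.25
Σ gᵢ = 14 + 2.5 = 16.5
Vm = -1112.25 / 16.5 = -67.41 mV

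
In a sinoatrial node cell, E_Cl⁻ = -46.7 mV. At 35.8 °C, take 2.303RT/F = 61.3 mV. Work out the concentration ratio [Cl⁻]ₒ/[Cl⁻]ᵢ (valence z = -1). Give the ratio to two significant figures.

5.8

log₁₀([out]/[in]) = E·z/(61.3) = -46.7 × -1 / 61.3 = 0.7618
[out]/[in] = 10^(0.7618) = 5.779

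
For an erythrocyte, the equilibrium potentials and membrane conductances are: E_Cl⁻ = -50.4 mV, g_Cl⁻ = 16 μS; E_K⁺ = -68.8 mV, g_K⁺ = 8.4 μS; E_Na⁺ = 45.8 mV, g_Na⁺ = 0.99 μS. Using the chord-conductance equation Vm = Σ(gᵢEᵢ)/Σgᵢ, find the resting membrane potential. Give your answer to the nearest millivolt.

-53 mV

Σ gᵢEᵢ = 16·(-50.4) + 8.4·(-68.8) + 0.99·(45.8) = -1338.98
Σ gᵢ = 16 + 8.4 + 0.99 = 25.39
Vm = -1338.98 / 25.39 = -52.74 mV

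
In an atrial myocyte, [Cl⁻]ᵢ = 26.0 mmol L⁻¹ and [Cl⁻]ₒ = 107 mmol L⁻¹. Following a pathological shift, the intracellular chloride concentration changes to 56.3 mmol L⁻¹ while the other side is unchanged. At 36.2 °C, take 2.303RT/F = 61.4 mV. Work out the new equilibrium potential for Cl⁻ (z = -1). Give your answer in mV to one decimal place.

-17.1 mV

After the shift: [Cl⁻]_out = 107, [Cl⁻]_in = 56.3 mmol L⁻¹.
E_new = (61.4/-1)·log₁₀(107/56.3) = -61.40 · (0.2789) = -17.12 mV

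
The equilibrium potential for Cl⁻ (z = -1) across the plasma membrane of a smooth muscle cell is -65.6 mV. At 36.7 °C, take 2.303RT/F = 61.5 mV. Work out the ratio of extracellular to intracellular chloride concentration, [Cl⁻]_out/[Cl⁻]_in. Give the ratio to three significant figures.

log₁₀([out]/[in]) = E·z/(61.5) = -65.6 × -1 / 61.5 = 1.0667
[out]/[in] = 10^(1.0667) = 11.66

11.7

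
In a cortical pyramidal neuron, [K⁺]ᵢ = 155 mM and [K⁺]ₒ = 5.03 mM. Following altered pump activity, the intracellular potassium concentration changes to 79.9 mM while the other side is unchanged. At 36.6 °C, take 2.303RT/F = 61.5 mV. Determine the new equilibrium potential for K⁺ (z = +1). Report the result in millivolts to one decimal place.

-73.9 mV

After the shift: [K⁺]_out = 5.03, [K⁺]_in = 79.9 mM.
E_new = (61.5/1)·log₁₀(5.03/79.9) = 61.50 · (-1.2010) = -73.86 mV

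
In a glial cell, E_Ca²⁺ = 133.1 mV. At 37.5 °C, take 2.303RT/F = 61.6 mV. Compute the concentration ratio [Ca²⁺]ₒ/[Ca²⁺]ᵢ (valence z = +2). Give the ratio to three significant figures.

log₁₀([out]/[in]) = E·z/(61.6) = 133.1 × 2 / 61.6 = 4.3214
[out]/[in] = 10^(4.3214) = 2.096e+04

21000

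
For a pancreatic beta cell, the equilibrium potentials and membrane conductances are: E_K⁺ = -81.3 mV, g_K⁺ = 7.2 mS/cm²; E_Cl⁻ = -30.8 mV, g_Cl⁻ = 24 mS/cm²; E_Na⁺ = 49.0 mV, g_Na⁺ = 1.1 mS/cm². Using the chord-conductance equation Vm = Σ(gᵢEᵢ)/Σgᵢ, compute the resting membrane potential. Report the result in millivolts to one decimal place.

-39.3 mV

Σ gᵢEᵢ = 7.2·(-81.3) + 24·(-30.8) + 1.1·(49.0) = -1270.66
Σ gᵢ = 7.2 + 24 + 1.1 = 32.3
Vm = -1270.66 / 32.3 = -39.34 mV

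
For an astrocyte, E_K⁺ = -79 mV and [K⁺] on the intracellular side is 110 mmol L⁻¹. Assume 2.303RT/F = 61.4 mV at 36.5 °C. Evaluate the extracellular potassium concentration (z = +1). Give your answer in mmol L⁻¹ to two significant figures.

Nernst: E = (61.4/1) · log₁₀([out]/[in]), so log₁₀([out]/[in]) = -79.0 × 1 / 61.4 = -1.2866.
[out]/[in] = 10^(-1.2866) = 0.05168.
[out] = 0.05168 × 110 = 5.685 mmol L⁻¹.

5.7 mmol L⁻¹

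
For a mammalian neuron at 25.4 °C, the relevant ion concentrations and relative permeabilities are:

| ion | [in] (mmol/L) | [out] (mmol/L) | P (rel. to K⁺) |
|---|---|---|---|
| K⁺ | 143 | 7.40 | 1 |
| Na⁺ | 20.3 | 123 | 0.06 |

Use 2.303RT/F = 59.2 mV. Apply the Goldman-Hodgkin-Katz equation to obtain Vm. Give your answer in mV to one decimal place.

-58.6 mV

Vm = 59.2 · log₁₀[(Σ P·[cation]ₒ + Σ P·[anion]ᵢ) / (Σ P·[cation]ᵢ + Σ P·[anion]ₒ)]
Numerator = 1×7.40 + 0.06×123 = 14.78
Denominator = 1×143 + 0.06×20.3 = 144.2
Vm = 59.2 · log₁₀(0.10248) = 59.2 × (-0.9893) = -58.57 mV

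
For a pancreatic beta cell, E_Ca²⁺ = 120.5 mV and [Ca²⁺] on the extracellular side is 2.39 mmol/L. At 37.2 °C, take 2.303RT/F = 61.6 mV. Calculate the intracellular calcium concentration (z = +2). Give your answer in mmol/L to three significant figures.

0.000292 mmol/L

Nernst: E = (61.6/2) · log₁₀([out]/[in]), so log₁₀([out]/[in]) = 120.5 × 2 / 61.6 = 3.9123.
[out]/[in] = 10^(3.9123) = 8172.
[in] = 2.39 / 8172 = 0.0002925 mmol/L.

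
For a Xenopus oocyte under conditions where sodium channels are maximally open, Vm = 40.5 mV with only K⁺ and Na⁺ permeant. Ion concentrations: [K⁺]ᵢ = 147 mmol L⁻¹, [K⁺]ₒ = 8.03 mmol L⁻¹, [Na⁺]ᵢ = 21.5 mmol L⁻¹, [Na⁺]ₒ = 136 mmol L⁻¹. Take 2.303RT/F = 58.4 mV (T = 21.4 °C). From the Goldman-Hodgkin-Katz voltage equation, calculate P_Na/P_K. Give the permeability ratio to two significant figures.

24

Let α = P_Na/P_K. GHK: Vm = 58.4·log₁₀[(Kₒ + α·Naₒ)/(Kᵢ + α·Naᵢ)].
10^(Vm/58.4) = 10^(40.5/58.4) = 4.9373
So 4.9373·(Kᵢ + α·Naᵢ) = Kₒ + α·Naₒ → α = (4.9373·147.0 − 8.03) / (136.0 − 4.9373·21.5)
α = (725.8 − 8.03) / (136.0 − 106.2) = 717.8/29.85 = 24.05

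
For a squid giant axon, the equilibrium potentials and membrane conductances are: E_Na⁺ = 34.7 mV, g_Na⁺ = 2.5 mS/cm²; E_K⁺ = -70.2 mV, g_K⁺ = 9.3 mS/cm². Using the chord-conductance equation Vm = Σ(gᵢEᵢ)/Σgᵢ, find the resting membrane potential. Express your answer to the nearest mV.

-48 mV

Σ gᵢEᵢ = 2.5·(34.7) + 9.3·(-70.2) = -566.11
Σ gᵢ = 2.5 + 9.3 = 11.8
Vm = -566.11 / 11.8 = -47.98 mV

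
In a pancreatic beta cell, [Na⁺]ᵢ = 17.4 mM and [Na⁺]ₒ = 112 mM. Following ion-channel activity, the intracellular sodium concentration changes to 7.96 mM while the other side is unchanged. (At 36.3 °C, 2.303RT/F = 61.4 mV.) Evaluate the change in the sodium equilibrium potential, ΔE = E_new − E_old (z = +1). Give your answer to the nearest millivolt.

E_old = (61.4/1)·log₁₀(112/17.4) = 49.65 mV
E_new = (61.4/1)·log₁₀(112/7.96) = 70.51 mV
ΔE = 70.51 − (49.65) = 20.85 mV

21 mV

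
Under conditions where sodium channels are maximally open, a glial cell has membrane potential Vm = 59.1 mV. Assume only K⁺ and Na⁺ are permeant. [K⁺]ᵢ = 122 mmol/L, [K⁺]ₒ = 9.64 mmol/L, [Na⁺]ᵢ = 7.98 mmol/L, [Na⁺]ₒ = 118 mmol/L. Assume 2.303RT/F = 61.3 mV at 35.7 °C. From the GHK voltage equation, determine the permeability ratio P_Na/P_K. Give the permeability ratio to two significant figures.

25

Let α = P_Na/P_K. GHK: Vm = 61.3·log₁₀[(Kₒ + α·Naₒ)/(Kᵢ + α·Naᵢ)].
10^(Vm/61.3) = 10^(59.1/61.3) = 9.2068
So 9.2068·(Kᵢ + α·Naᵢ) = Kₒ + α·Naₒ → α = (9.2068·122.0 − 9.64) / (118.0 − 9.2068·7.98)
α = (1123 − 9.64) / (118.0 − 73.47) = 1114/44.53 = 25.01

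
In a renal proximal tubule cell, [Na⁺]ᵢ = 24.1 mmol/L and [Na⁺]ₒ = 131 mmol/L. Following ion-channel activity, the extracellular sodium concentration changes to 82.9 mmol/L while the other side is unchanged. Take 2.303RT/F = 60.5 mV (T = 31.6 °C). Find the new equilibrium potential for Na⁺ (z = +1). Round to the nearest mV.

After the shift: [Na⁺]_out = 82.9, [Na⁺]_in = 24.1 mmol/L.
E_new = (60.5/1)·log₁₀(82.9/24.1) = 60.50 · (0.5365) = 32.46 mV

32 mV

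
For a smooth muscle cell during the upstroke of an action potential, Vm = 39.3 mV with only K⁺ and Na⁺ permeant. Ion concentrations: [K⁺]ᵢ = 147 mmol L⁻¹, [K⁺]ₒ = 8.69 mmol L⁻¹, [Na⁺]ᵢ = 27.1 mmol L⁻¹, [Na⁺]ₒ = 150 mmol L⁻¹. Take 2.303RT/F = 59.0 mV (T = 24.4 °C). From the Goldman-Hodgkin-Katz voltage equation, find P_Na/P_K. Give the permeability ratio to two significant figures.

Let α = P_Na/P_K. GHK: Vm = 59.0·log₁₀[(Kₒ + α·Naₒ)/(Kᵢ + α·Naᵢ)].
10^(Vm/59.0) = 10^(39.3/59.0) = 4.6356
So 4.6356·(Kᵢ + α·Naᵢ) = Kₒ + α·Naₒ → α = (4.6356·147.0 − 8.69) / (150.0 − 4.6356·27.1)
α = (681.4 − 8.69) / (150.0 − 125.6) = 672.7/24.38 = 27.6

28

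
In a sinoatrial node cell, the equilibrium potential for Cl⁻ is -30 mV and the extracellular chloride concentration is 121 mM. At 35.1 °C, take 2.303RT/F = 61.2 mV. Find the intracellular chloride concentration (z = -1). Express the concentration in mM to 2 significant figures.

Nernst: E = (61.2/-1) · log₁₀([out]/[in]), so log₁₀([out]/[in]) = -30.0 × -1 / 61.2 = 0.4902.
[out]/[in] = 10^(0.4902) = 3.092.
[in] = 121 / 3.092 = 39.14 mM.

39 mM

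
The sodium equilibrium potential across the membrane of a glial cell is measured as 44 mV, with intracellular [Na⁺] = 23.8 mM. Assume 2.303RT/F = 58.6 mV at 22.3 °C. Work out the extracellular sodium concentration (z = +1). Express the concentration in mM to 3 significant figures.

134 mM

Nernst: E = (58.6/1) · log₁₀([out]/[in]), so log₁₀([out]/[in]) = 44.0 × 1 / 58.6 = 0.7509.
[out]/[in] = 10^(0.7509) = 5.634.
[out] = 5.634 × 23.8 = 134.1 mM.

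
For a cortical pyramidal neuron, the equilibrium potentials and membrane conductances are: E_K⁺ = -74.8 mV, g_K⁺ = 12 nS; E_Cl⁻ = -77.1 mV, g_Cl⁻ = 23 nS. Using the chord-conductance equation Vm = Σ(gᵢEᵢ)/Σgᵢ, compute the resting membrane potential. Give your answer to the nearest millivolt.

Σ gᵢEᵢ = 12·(-74.8) + 23·(-77.1) = -2670.90
Σ gᵢ = 12 + 23 = 35
Vm = -2670.90 / 35 = -76.31 mV

-76 mV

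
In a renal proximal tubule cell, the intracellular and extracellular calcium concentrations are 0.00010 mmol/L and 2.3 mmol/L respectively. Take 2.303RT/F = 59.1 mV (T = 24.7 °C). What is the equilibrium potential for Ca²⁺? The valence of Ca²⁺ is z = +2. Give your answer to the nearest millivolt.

E = (59.1/z) · log₁₀([Ca²⁺]_out/[Ca²⁺]_in) with z = +2.
= (59.1/2) · log₁₀(2.3/0.00010) = 29.55 · log₁₀(2.3e+04)
= 29.55 · (4.3617) = 128.89 mV

129 mV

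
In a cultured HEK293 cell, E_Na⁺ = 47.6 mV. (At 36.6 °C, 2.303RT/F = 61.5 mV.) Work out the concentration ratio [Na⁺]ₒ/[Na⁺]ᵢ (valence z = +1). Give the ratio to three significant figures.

log₁₀([out]/[in]) = E·z/(61.5) = 47.6 × 1 / 61.5 = 0.7740
[out]/[in] = 10^(0.7740) = 5.943

5.94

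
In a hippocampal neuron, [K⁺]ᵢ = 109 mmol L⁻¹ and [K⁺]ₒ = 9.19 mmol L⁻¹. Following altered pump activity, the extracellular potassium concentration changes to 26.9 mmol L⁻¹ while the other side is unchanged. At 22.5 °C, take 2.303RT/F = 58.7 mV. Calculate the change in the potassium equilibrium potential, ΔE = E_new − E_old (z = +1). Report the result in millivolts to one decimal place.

E_old = (58.7/1)·log₁₀(9.19/109) = -63.05 mV
E_new = (58.7/1)·log₁₀(26.9/109) = -35.67 mV
ΔE = -35.67 − (-63.05) = 27.38 mV

27.4 mV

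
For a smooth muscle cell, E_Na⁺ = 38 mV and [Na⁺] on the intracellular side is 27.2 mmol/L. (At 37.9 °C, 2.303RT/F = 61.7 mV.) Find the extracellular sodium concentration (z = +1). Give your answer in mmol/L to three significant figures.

Nernst: E = (61.7/1) · log₁₀([out]/[in]), so log₁₀([out]/[in]) = 38.0 × 1 / 61.7 = 0.6159.
[out]/[in] = 10^(0.6159) = 4.129.
[out] = 4.129 × 27.2 = 112.3 mmol/L.

112 mmol/L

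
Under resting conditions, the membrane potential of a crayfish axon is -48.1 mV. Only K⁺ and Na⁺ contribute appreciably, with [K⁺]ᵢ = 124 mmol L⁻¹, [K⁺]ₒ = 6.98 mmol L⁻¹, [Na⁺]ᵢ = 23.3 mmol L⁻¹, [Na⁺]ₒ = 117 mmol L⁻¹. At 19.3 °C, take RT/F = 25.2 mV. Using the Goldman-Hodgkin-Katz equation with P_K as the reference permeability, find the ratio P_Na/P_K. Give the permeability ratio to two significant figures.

Let α = P_Na/P_K. GHK: Vm = 25.2·ln[(Kₒ + α·Naₒ)/(Kᵢ + α·Naᵢ)].
e^(Vm/25.2) = e^(-48.1/25.2) = 0.14827
So 0.14827·(Kᵢ + α·Naᵢ) = Kₒ + α·Naₒ → α = (0.14827·124.0 − 6.98) / (117.0 − 0.14827·23.3)
α = (18.39 − 6.98) / (117.0 − 3.455) = 11.41/113.5 = 0.1004

0.10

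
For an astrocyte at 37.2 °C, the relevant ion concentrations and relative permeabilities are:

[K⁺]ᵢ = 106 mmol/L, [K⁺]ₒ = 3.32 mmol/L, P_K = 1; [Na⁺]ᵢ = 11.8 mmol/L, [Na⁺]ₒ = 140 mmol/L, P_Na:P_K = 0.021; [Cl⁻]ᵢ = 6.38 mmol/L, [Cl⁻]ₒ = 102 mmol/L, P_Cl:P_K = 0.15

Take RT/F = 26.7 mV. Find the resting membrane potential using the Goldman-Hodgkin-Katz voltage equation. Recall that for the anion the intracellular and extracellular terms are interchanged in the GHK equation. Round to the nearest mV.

Vm = 26.7 · ln[(Σ P·[cation]ₒ + Σ P·[anion]ᵢ) / (Σ P·[cation]ᵢ + Σ P·[anion]ₒ)]
Numerator = 1×3.32 + 0.021×140 + 0.15×6.38 = 7.217
Denominator = 1×106 + 0.021×11.8 + 0.15×102 = 121.5
Vm = 26.7 · ln(0.059376) = 26.7 × (-2.8239) = -75.40 mV

-75 mV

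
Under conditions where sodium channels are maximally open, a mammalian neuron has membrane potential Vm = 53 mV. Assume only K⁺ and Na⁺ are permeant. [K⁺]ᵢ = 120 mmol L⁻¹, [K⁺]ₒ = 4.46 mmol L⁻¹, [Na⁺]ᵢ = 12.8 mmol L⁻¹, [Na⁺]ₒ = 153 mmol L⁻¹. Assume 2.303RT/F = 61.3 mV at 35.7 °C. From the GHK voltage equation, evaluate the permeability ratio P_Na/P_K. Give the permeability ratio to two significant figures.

15

Let α = P_Na/P_K. GHK: Vm = 61.3·log₁₀[(Kₒ + α·Naₒ)/(Kᵢ + α·Naᵢ)].
10^(Vm/61.3) = 10^(53.0/61.3) = 7.3215
So 7.3215·(Kᵢ + α·Naᵢ) = Kₒ + α·Naₒ → α = (7.3215·120.0 − 4.46) / (153.0 − 7.3215·12.8)
α = (878.6 − 4.46) / (153.0 − 93.72) = 874.1/59.28 = 14.74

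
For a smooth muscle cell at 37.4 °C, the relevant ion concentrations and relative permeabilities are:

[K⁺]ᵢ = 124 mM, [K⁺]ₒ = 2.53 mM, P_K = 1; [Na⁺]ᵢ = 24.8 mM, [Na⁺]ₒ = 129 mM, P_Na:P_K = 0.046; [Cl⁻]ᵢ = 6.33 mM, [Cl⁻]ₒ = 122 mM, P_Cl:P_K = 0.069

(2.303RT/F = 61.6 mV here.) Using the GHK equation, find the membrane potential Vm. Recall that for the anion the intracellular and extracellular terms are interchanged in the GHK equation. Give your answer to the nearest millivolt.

-72 mV

Vm = 61.6 · log₁₀[(Σ P·[cation]ₒ + Σ P·[anion]ᵢ) / (Σ P·[cation]ᵢ + Σ P·[anion]ₒ)]
Numerator = 1×2.53 + 0.046×129 + 0.069×6.33 = 8.901
Denominator = 1×124 + 0.046×24.8 + 0.069×122 = 133.6
Vm = 61.6 · log₁₀(0.066643) = 61.6 × (-1.1762) = -72.46 mV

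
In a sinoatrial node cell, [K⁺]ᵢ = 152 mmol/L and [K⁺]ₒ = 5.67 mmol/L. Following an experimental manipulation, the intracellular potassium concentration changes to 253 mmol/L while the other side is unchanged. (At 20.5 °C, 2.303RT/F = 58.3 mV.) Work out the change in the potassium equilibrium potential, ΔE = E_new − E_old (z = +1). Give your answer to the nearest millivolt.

-13 mV

E_old = (58.3/1)·log₁₀(5.67/152) = -83.27 mV
E_new = (58.3/1)·log₁₀(5.67/253) = -96.17 mV
ΔE = -96.17 − (-83.27) = -12.90 mV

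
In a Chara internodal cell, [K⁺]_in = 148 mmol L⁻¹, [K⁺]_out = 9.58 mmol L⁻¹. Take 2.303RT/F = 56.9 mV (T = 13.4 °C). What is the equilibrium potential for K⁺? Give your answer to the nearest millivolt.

-68 mV

E = (56.9/z) · log₁₀([K⁺]_out/[K⁺]_in) with z = +1.
= (56.9/1) · log₁₀(9.58/148) = 56.90 · log₁₀(0.06473)
= 56.90 · (-1.1889) = -67.65 mV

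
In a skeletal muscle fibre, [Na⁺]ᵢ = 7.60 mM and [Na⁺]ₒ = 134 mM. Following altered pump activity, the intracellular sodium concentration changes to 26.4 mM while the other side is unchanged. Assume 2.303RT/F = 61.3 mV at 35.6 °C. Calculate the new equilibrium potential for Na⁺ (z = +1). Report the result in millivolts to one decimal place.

After the shift: [Na⁺]_out = 134, [Na⁺]_in = 26.4 mM.
E_new = (61.3/1)·log₁₀(134/26.4) = 61.30 · (0.7055) = 43.25 mV

43.2 mV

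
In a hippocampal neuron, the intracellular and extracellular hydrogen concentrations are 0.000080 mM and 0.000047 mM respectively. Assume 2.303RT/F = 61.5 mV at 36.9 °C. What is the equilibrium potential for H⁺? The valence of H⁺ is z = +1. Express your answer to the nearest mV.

E = (61.5/z) · log₁₀([H⁺]_out/[H⁺]_in) with z = +1.
= (61.5/1) · log₁₀(0.000047/0.000080) = 61.50 · log₁₀(0.5875)
= 61.50 · (-0.2310) = -14.21 mV

-14 mV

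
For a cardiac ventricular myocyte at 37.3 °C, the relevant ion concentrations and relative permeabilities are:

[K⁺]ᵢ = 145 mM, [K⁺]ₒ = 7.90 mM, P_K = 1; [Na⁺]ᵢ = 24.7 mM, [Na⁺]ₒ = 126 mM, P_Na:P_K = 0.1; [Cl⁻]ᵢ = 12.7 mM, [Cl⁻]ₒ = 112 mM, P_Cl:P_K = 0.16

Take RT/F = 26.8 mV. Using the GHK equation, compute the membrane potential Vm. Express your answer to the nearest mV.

Vm = 26.8 · ln[(Σ P·[cation]ₒ + Σ P·[anion]ᵢ) / (Σ P·[cation]ᵢ + Σ P·[anion]ₒ)]
Numerator = 1×7.90 + 0.1×126 + 0.16×12.7 = 22.53
Denominator = 1×145 + 0.1×24.7 + 0.16×112 = 165.4
Vm = 26.8 · ln(0.13624) = 26.8 × (-1.9934) = -53.42 mV

-53 mV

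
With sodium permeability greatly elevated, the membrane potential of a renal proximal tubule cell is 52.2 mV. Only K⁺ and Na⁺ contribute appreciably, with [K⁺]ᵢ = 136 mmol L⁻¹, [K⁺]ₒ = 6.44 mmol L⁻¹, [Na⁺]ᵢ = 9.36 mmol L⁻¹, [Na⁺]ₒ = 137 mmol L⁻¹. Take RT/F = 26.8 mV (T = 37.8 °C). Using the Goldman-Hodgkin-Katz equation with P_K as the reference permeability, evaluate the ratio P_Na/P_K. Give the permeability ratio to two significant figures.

Let α = P_Na/P_K. GHK: Vm = 26.8·ln[(Kₒ + α·Naₒ)/(Kᵢ + α·Naᵢ)].
e^(Vm/26.8) = e^(52.2/26.8) = 7.013
So 7.013·(Kᵢ + α·Naᵢ) = Kₒ + α·Naₒ → α = (7.013·136.0 − 6.44) / (137.0 − 7.013·9.36)
α = (953.8 − 6.44) / (137.0 − 65.64) = 947.3/71.36 = 13.28

13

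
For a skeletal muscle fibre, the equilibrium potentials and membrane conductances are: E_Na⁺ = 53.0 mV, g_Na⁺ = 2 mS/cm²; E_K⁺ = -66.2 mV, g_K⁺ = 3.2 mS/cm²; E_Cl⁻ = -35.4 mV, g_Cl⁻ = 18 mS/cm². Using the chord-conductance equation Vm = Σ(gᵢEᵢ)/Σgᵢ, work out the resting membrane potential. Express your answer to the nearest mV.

Σ gᵢEᵢ = 2·(53.0) + 3.2·(-66.2) + 18·(-35.4) = -743.04
Σ gᵢ = 2 + 3.2 + 18 = 23.2
Vm = -743.04 / 23.2 = -32.03 mV

-32 mV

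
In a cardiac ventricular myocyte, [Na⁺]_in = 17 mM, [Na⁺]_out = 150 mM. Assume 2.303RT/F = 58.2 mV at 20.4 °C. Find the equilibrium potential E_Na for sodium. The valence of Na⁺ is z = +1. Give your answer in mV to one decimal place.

55.0 mV

E = (58.2/z) · log₁₀([Na⁺]_out/[Na⁺]_in) with z = +1.
= (58.2/1) · log₁₀(150/17) = 58.20 · log₁₀(8.824)
= 58.20 · (0.9456) = 55.04 mV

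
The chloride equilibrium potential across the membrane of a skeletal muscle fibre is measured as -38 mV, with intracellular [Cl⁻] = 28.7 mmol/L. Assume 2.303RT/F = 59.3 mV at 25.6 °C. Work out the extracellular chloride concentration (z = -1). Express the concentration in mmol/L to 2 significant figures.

Nernst: E = (59.3/-1) · log₁₀([out]/[in]), so log₁₀([out]/[in]) = -38.0 × -1 / 59.3 = 0.6408.
[out]/[in] = 10^(0.6408) = 4.373.
[out] = 4.373 × 28.7 = 125.5 mmol/L.

130 mmol/L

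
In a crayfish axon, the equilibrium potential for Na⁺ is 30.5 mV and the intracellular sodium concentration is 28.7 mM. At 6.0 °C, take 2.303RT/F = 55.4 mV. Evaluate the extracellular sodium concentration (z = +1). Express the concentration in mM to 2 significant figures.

Nernst: E = (55.4/1) · log₁₀([out]/[in]), so log₁₀([out]/[in]) = 30.5 × 1 / 55.4 = 0.5505.
[out]/[in] = 10^(0.5505) = 3.553.
[out] = 3.553 × 28.7 = 102 mM.

100 mM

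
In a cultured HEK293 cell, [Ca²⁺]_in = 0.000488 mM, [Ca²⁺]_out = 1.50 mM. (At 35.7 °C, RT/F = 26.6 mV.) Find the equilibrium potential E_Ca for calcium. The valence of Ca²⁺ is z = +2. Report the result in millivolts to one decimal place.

E = (26.6/z) · ln([Ca²⁺]_out/[Ca²⁺]_in) with z = +2.
= (26.6/2) · ln(1.50/0.000488) = 13.30 · ln(3074)
= 13.30 · (8.0307) = 106.81 mV

106.8 mV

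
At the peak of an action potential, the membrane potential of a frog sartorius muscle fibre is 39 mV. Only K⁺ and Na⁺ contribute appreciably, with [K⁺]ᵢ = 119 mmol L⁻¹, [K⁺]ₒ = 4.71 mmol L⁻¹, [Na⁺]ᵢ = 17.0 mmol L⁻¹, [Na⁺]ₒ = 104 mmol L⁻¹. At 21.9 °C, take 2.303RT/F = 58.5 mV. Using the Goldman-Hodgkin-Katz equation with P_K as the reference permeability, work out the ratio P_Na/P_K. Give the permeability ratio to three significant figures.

21.8

Let α = P_Na/P_K. GHK: Vm = 58.5·log₁₀[(Kₒ + α·Naₒ)/(Kᵢ + α·Naᵢ)].
10^(Vm/58.5) = 10^(39.0/58.5) = 4.6416
So 4.6416·(Kᵢ + α·Naᵢ) = Kₒ + α·Naₒ → α = (4.6416·119.0 − 4.71) / (104.0 − 4.6416·17.0)
α = (552.3 − 4.71) / (104.0 − 78.91) = 547.6/25.09 = 21.82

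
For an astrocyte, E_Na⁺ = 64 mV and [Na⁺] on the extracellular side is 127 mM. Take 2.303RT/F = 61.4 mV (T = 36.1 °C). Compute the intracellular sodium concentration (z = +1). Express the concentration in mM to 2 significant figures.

12 mM

Nernst: E = (61.4/1) · log₁₀([out]/[in]), so log₁₀([out]/[in]) = 64.0 × 1 / 61.4 = 1.0423.
[out]/[in] = 10^(1.0423) = 11.02.
[in] = 127 / 11.02 = 11.52 mM.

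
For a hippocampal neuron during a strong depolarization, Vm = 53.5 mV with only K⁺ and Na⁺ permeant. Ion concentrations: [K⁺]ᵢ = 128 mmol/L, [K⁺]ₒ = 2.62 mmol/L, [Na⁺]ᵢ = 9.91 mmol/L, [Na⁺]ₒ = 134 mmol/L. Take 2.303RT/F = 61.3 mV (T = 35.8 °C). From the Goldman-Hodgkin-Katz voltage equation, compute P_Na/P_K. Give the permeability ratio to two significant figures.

16

Let α = P_Na/P_K. GHK: Vm = 61.3·log₁₀[(Kₒ + α·Naₒ)/(Kᵢ + α·Naᵢ)].
10^(Vm/61.3) = 10^(53.5/61.3) = 7.4603
So 7.4603·(Kᵢ + α·Naᵢ) = Kₒ + α·Naₒ → α = (7.4603·128.0 − 2.62) / (134.0 − 7.4603·9.91)
α = (954.9 − 2.62) / (134.0 − 73.93) = 952.3/60.07 = 15.85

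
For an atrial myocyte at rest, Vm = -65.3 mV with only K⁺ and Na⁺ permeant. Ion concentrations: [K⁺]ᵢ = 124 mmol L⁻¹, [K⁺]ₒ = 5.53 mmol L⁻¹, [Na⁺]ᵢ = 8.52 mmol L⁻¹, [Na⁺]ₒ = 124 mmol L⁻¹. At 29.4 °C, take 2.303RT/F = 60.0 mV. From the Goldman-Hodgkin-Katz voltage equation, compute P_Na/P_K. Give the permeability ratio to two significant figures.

Let α = P_Na/P_K. GHK: Vm = 60.0·log₁₀[(Kₒ + α·Naₒ)/(Kᵢ + α·Naᵢ)].
10^(Vm/60.0) = 10^(-65.3/60.0) = 0.081596
So 0.081596·(Kᵢ + α·Naᵢ) = Kₒ + α·Naₒ → α = (0.081596·124.0 − 5.53) / (124.0 − 0.081596·8.52)
α = (10.12 − 5.53) / (124.0 − 0.6952) = 4.588/123.3 = 0.03721

0.037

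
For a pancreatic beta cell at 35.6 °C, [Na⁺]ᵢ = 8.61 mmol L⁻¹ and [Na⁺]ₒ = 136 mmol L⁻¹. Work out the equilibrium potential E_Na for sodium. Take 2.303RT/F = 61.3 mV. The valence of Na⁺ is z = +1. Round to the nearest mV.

E = (61.3/z) · log₁₀([Na⁺]_out/[Na⁺]_in) with z = +1.
= (61.3/1) · log₁₀(136/8.61) = 61.30 · log₁₀(15.8)
= 61.30 · (1.1985) = 73.47 mV

73 mV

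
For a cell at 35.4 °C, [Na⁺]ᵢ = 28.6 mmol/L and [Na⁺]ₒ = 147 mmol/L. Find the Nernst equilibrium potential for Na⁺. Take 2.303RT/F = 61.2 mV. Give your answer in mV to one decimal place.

E = (61.2/z) · log₁₀([Na⁺]_out/[Na⁺]_in) with z = +1.
= (61.2/1) · log₁₀(147/28.6) = 61.20 · log₁₀(5.14)
= 61.20 · (0.7110) = 43.51 mV

43.5 mV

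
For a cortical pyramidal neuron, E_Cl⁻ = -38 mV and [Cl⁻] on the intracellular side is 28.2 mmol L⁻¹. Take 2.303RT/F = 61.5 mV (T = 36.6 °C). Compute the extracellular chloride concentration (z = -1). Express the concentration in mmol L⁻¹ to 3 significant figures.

Nernst: E = (61.5/-1) · log₁₀([out]/[in]), so log₁₀([out]/[in]) = -38.0 × -1 / 61.5 = 0.6179.
[out]/[in] = 10^(0.6179) = 4.148.
[out] = 4.148 × 28.2 = 117 mmol L⁻¹.

117 mmol L⁻¹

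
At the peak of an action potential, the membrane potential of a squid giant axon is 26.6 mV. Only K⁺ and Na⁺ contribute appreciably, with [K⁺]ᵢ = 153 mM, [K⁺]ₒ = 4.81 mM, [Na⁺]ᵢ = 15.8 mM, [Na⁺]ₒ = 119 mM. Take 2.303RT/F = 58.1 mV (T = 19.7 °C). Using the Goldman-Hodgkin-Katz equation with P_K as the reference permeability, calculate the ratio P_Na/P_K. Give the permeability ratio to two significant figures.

5.9

Let α = P_Na/P_K. GHK: Vm = 58.1·log₁₀[(Kₒ + α·Naₒ)/(Kᵢ + α·Naᵢ)].
10^(Vm/58.1) = 10^(26.6/58.1) = 2.8697
So 2.8697·(Kᵢ + α·Naᵢ) = Kₒ + α·Naₒ → α = (2.8697·153.0 − 4.81) / (119.0 − 2.8697·15.8)
α = (439.1 − 4.81) / (119.0 − 45.34) = 434.2/73.66 = 5.895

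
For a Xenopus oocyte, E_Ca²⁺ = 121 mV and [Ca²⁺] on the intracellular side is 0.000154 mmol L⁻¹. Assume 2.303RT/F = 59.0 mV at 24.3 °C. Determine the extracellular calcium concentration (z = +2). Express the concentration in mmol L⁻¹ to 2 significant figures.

Nernst: E = (59.0/2) · log₁₀([out]/[in]), so log₁₀([out]/[in]) = 121.0 × 2 / 59.0 = 4.1017.
[out]/[in] = 10^(4.1017) = 1.264e+04.
[out] = 1.264e+04 × 0.000154 = 1.946 mmol L⁻¹.

1.9 mmol L⁻¹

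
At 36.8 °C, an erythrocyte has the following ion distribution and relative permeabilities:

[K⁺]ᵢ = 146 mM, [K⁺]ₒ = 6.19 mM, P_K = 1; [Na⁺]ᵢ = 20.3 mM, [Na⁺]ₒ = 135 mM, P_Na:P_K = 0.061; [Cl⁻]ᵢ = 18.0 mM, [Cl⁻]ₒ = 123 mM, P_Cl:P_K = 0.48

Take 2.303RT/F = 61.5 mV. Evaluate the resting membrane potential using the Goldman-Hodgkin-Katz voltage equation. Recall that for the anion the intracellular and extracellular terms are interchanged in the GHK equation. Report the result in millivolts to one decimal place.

-58.5 mV

Vm = 61.5 · log₁₀[(Σ P·[cation]ₒ + Σ P·[anion]ᵢ) / (Σ P·[cation]ᵢ + Σ P·[anion]ₒ)]
Numerator = 1×6.19 + 0.061×135 + 0.48×18.0 = 23.07
Denominator = 1×146 + 0.061×20.3 + 0.48×123 = 206.3
Vm = 61.5 · log₁₀(0.11181) = 61.5 × (-0.9515) = -58.52 mV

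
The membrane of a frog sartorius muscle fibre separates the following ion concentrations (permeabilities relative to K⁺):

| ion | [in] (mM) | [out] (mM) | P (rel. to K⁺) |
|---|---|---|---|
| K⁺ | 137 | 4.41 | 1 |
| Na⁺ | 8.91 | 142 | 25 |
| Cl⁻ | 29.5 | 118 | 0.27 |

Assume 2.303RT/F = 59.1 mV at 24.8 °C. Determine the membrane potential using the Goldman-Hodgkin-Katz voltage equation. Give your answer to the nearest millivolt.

Vm = 59.1 · log₁₀[(Σ P·[cation]ₒ + Σ P·[anion]ᵢ) / (Σ P·[cation]ᵢ + Σ P·[anion]ₒ)]
Numerator = 1×4.41 + 25×142 + 0.27×29.5 = 3562
Denominator = 1×137 + 25×8.91 + 0.27×118 = 391.6
Vm = 59.1 · log₁₀(9.0967) = 59.1 × (0.9589) = 56.67 mV

57 mV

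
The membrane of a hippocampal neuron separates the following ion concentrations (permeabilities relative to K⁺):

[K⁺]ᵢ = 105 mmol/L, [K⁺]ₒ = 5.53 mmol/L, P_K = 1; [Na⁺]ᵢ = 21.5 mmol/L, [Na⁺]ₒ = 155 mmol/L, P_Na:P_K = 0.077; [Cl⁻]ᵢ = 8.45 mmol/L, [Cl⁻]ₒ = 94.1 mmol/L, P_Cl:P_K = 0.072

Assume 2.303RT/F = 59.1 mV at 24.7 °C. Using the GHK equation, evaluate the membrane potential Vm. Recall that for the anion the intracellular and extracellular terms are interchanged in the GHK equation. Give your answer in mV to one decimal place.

Vm = 59.1 · log₁₀[(Σ P·[cation]ₒ + Σ P·[anion]ᵢ) / (Σ P·[cation]ᵢ + Σ P·[anion]ₒ)]
Numerator = 1×5.53 + 0.077×155 + 0.072×8.45 = 18.07
Denominator = 1×105 + 0.077×21.5 + 0.072×94.1 = 113.4
Vm = 59.1 · log₁₀(0.15933) = 59.1 × (-0.7977) = -47.14 mV

-47.1 mV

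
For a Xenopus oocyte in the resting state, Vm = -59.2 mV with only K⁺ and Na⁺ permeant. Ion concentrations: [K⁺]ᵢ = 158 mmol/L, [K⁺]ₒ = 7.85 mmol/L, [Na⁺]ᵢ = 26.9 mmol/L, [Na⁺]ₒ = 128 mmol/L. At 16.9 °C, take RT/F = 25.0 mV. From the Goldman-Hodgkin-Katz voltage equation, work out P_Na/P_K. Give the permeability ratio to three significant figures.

Let α = P_Na/P_K. GHK: Vm = 25.0·ln[(Kₒ + α·Naₒ)/(Kᵢ + α·Naᵢ)].
e^(Vm/25.0) = e^(-59.2/25.0) = 0.093668
So 0.093668·(Kᵢ + α·Naᵢ) = Kₒ + α·Naₒ → α = (0.093668·158.0 − 7.85) / (128.0 − 0.093668·26.9)
α = (14.8 − 7.85) / (128.0 − 2.52) = 6.95/125.5 = 0.05538

0.0554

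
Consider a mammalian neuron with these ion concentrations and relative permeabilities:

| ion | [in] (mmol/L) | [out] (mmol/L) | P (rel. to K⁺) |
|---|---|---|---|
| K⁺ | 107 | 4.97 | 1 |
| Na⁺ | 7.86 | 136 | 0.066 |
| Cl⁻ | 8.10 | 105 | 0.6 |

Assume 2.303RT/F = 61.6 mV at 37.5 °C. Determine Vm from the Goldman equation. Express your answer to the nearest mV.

-59 mV

Vm = 61.6 · log₁₀[(Σ P·[cation]ₒ + Σ P·[anion]ᵢ) / (Σ P·[cation]ᵢ + Σ P·[anion]ₒ)]
Numerator = 1×4.97 + 0.066×136 + 0.6×8.10 = 18.81
Denominator = 1×107 + 0.066×7.86 + 0.6×105 = 170.5
Vm = 61.6 · log₁₀(0.11029) = 61.6 × (-0.9575) = -58.98 mV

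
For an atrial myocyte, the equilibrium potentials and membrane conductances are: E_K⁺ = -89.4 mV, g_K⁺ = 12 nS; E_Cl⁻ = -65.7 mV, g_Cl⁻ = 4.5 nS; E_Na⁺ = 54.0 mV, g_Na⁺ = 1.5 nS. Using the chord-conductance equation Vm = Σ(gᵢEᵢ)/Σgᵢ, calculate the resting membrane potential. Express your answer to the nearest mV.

Σ gᵢEᵢ = 12·(-89.4) + 4.5·(-65.7) + 1.5·(54.0) = -1287.45
Σ gᵢ = 12 + 4.5 + 1.5 = 18
Vm = -1287.45 / 18 = -71.53 mV

-72 mV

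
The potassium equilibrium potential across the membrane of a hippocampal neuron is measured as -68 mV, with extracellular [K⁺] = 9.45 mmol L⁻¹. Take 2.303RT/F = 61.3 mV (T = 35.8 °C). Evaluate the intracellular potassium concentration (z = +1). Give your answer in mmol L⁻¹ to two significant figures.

Nernst: E = (61.3/1) · log₁₀([out]/[in]), so log₁₀([out]/[in]) = -68.0 × 1 / 61.3 = -1.1093.
[out]/[in] = 10^(-1.1093) = 0.07775.
[in] = 9.45 / 0.07775 = 121.5 mmol L⁻¹.

120 mmol L⁻¹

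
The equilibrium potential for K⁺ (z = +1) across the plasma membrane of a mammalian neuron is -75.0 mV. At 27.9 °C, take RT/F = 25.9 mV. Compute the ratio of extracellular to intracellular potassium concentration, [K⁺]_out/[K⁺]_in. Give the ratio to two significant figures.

0.055

ln([out]/[in]) = E·z/(25.9) = -75.0 × 1 / 25.9 = -2.8958
[out]/[in] = e^(-2.8958) = 0.05526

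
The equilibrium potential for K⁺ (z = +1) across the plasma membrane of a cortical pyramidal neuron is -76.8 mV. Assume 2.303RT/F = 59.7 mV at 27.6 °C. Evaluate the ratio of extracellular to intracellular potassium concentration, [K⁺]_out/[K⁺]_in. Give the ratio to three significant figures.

log₁₀([out]/[in]) = E·z/(59.7) = -76.8 × 1 / 59.7 = -1.2864
[out]/[in] = 10^(-1.2864) = 0.05171

0.0517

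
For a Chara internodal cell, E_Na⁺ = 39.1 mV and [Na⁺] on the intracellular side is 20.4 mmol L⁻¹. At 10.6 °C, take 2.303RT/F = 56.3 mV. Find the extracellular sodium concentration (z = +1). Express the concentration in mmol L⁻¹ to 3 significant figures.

Nernst: E = (56.3/1) · log₁₀([out]/[in]), so log₁₀([out]/[in]) = 39.1 × 1 / 56.3 = 0.6945.
[out]/[in] = 10^(0.6945) = 4.949.
[out] = 4.949 × 20.4 = 101 mmol L⁻¹.

101 mmol L⁻¹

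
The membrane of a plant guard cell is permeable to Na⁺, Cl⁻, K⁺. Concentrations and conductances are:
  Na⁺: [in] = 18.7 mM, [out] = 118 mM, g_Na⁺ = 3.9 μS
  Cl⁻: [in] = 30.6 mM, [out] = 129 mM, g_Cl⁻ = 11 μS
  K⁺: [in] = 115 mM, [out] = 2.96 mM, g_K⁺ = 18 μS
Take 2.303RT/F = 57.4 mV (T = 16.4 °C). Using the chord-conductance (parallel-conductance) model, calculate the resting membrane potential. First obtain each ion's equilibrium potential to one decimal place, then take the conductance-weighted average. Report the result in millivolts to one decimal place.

E_Na⁺ = (57.4/1)·log₁₀(118/18.7) = 45.9 mV
E_Cl⁻ = (57.4/-1)·log₁₀(129/30.6) = -35.9 mV
E_K⁺ = (57.4/1)·log₁₀(2.96/115) = -91.2 mV
Vm = (Σ gᵢEᵢ)/(Σ gᵢ) = (3.9·45.9 + 11·-35.9 + 18·-91.2) / (3.9 + 11 + 18)
= -1857.49 / 32.9 = -56.46 mV

-56.5 mV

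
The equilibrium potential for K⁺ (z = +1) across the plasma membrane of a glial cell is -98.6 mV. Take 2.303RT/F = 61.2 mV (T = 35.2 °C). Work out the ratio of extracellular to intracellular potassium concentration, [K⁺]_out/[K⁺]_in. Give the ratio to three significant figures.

log₁₀([out]/[in]) = E·z/(61.2) = -98.6 × 1 / 61.2 = -1.6111
[out]/[in] = 10^(-1.6111) = 0.02448

0.0245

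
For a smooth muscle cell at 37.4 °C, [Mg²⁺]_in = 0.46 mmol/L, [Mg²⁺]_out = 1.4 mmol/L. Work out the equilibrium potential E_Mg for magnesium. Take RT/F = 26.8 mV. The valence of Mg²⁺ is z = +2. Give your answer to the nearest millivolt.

15 mV

E = (26.8/z) · ln([Mg²⁺]_out/[Mg²⁺]_in) with z = +2.
= (26.8/2) · ln(1.4/0.46) = 13.40 · ln(3.043)
= 13.40 · (1.1130) = 14.91 mV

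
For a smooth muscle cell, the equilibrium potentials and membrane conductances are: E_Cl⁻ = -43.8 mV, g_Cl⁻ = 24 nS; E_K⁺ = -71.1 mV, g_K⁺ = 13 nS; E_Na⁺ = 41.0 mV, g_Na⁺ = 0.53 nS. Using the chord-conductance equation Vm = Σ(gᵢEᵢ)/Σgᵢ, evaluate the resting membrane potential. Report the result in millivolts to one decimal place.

-52.1 mV

Σ gᵢEᵢ = 24·(-43.8) + 13·(-71.1) + 0.53·(41.0) = -1953.77
Σ gᵢ = 24 + 13 + 0.53 = 37.53
Vm = -1953.77 / 37.53 = -52.06 mV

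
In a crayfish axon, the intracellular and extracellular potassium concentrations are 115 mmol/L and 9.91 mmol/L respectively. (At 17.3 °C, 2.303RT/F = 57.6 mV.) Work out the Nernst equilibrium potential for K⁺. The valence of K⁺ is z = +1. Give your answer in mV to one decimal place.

-61.3 mV

E = (57.6/z) · log₁₀([K⁺]_out/[K⁺]_in) with z = +1.
= (57.6/1) · log₁₀(9.91/115) = 57.60 · log₁₀(0.08617)
= 57.60 · (-1.0646) = -61.32 mV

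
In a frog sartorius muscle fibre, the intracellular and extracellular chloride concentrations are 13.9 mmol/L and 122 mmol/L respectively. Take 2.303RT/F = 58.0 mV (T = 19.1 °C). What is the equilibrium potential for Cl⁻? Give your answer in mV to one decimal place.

-54.7 mV

E = (58.0/z) · log₁₀([Cl⁻]_out/[Cl⁻]_in) with z = -1.
For an anion, dividing by z = -1 reverses the sign.
= (58.0/-1) · log₁₀(122/13.9) = -58.00 · log₁₀(8.777)
= -58.00 · (0.9433) = -54.71 mV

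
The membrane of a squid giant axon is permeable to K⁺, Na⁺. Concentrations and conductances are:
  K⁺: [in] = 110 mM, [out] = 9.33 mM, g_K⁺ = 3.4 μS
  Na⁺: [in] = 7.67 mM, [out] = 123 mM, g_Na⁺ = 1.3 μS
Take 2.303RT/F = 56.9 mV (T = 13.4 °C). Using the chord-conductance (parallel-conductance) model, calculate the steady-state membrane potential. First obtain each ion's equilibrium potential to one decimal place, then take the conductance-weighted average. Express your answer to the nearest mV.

E_K⁺ = (56.9/1)·log₁₀(9.33/110) = -61.0 mV
E_Na⁺ = (56.9/1)·log₁₀(123/7.67) = 68.6 mV
Vm = (Σ gᵢEᵢ)/(Σ gᵢ) = (3.4·-61.0 + 1.3·68.6) / (3.4 + 1.3)
= -118.22 / 4.7 = -25.15 mV

-25 mV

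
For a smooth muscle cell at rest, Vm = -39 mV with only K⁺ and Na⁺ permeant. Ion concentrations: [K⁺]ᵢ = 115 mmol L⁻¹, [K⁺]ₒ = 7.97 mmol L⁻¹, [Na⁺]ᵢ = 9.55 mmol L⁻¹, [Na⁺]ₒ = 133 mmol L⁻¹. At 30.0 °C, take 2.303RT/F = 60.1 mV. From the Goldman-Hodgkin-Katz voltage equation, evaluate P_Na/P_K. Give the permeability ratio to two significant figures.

Let α = P_Na/P_K. GHK: Vm = 60.1·log₁₀[(Kₒ + α·Naₒ)/(Kᵢ + α·Naᵢ)].
10^(Vm/60.1) = 10^(-39.0/60.1) = 0.22443
So 0.22443·(Kᵢ + α·Naᵢ) = Kₒ + α·Naₒ → α = (0.22443·115.0 − 7.97) / (133.0 − 0.22443·9.55)
α = (25.81 − 7.97) / (133.0 − 2.143) = 17.84/130.9 = 0.1363

0.14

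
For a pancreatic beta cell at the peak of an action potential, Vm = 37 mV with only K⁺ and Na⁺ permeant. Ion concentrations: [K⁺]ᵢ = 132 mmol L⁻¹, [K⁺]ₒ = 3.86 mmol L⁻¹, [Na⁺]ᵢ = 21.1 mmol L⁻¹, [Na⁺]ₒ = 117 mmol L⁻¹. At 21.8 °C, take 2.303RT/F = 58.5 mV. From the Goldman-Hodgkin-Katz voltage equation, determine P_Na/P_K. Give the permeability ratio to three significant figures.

21.2

Let α = P_Na/P_K. GHK: Vm = 58.5·log₁₀[(Kₒ + α·Naₒ)/(Kᵢ + α·Naᵢ)].
10^(Vm/58.5) = 10^(37.0/58.5) = 4.2902
So 4.2902·(Kᵢ + α·Naᵢ) = Kₒ + α·Naₒ → α = (4.2902·132.0 − 3.86) / (117.0 − 4.2902·21.1)
α = (566.3 − 3.86) / (117.0 − 90.52) = 562.4/26.48 = 21.24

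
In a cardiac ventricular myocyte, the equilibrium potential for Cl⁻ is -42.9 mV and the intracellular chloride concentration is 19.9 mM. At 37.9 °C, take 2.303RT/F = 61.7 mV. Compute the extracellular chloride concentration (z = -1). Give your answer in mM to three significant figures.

98.7 mM

Nernst: E = (61.7/-1) · log₁₀([out]/[in]), so log₁₀([out]/[in]) = -42.9 × -1 / 61.7 = 0.6953.
[out]/[in] = 10^(0.6953) = 4.958.
[out] = 4.958 × 19.9 = 98.66 mM.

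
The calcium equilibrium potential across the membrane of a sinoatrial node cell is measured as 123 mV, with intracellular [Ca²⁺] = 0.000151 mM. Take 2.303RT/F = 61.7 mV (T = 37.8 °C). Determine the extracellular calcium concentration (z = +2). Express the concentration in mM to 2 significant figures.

1.5 mM

Nernst: E = (61.7/2) · log₁₀([out]/[in]), so log₁₀([out]/[in]) = 123.0 × 2 / 61.7 = 3.9870.
[out]/[in] = 10^(3.9870) = 9706.
[out] = 9706 × 0.000151 = 1.466 mM.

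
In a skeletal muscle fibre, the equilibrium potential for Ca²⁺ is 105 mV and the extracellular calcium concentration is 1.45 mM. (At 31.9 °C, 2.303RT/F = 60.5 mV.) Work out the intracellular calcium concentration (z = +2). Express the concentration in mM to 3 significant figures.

0.000490 mM

Nernst: E = (60.5/2) · log₁₀([out]/[in]), so log₁₀([out]/[in]) = 105.0 × 2 / 60.5 = 3.4711.
[out]/[in] = 10^(3.4711) = 2959.
[in] = 1.45 / 2959 = 0.0004901 mM.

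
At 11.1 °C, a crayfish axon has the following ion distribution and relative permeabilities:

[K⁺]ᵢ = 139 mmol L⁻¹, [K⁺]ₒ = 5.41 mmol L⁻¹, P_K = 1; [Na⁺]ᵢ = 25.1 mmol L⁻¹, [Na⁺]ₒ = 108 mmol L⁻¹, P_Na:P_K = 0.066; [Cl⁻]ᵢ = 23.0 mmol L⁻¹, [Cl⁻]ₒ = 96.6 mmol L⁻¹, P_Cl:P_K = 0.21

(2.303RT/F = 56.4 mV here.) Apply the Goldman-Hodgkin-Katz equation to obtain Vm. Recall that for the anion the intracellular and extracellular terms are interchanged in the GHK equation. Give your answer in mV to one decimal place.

-54.5 mV

Vm = 56.4 · log₁₀[(Σ P·[cation]ₒ + Σ P·[anion]ᵢ) / (Σ P·[cation]ᵢ + Σ P·[anion]ₒ)]
Numerator = 1×5.41 + 0.066×108 + 0.21×23.0 = 17.37
Denominator = 1×139 + 0.066×25.1 + 0.21×96.6 = 160.9
Vm = 56.4 · log₁₀(0.10791) = 56.4 × (-0.9669) = -54.53 mV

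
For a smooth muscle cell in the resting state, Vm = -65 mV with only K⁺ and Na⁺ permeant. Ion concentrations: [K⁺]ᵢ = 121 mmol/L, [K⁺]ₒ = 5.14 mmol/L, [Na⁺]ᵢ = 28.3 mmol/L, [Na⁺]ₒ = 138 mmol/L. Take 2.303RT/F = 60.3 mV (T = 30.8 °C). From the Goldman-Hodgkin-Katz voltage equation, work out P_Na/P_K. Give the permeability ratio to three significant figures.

0.0367

Let α = P_Na/P_K. GHK: Vm = 60.3·log₁₀[(Kₒ + α·Naₒ)/(Kᵢ + α·Naᵢ)].
10^(Vm/60.3) = 10^(-65.0/60.3) = 0.083571
So 0.083571·(Kᵢ + α·Naᵢ) = Kₒ + α·Naₒ → α = (0.083571·121.0 − 5.14) / (138.0 − 0.083571·28.3)
α = (10.11 − 5.14) / (138.0 − 2.365) = 4.972/135.6 = 0.03666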